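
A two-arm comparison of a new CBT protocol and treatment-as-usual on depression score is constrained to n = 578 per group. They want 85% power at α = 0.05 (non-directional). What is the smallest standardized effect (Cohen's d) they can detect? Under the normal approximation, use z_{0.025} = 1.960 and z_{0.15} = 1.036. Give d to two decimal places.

d_min ≈ 0.18

For two independent groups of n = 578 each: d_min = (z_{α/2} + z_β)·√(2/n).
z-sum = 1.960 + 1.036 = 2.996.
d_min = 2.996 × √(2/578) = 2.996 × 0.0588 = 0.176.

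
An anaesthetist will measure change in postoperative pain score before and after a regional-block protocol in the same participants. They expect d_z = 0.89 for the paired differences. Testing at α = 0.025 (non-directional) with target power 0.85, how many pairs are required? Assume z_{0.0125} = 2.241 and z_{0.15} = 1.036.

For a paired (one-sample on differences) test: n = ((z_{α/2} + z_β) / d)².
z_{α/2} + z_β = 2.241 + 1.036 = 3.277.
n = (3.277 / 0.89)² = 3.682² = 13.56.
Round up.

n = 14 pairs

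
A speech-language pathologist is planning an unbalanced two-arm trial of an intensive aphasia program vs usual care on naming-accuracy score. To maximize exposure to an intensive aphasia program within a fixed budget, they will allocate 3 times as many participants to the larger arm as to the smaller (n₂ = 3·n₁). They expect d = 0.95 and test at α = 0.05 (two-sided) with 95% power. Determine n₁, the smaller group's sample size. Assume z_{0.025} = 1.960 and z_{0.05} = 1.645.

n₁ = 20

With allocation ratio k = n₂/n₁ = 3, Var(x̄₁−x̄₂) = σ²(1/n₁ + 1/(k·n₁)) = σ²·(k+1)/(k·n₁).
So n₁ = (1 + 1/k)·((z_{α/2} + z_β)/d)² = 1.333 × (3.605/0.95)².
n₁ = 1.333 × 14.40 = 19.2.
Round up: n₁ = 20, giving n₂ = 3 × 20 = 60.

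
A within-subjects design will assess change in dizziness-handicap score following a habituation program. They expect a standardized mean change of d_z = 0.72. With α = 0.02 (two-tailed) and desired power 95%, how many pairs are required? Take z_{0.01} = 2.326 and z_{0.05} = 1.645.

For a paired (one-sample on differences) test: n = ((z_{α/2} + z_β) / d)².
z_{α/2} + z_β = 2.326 + 1.645 = 3.971.
n = (3.971 / 0.72)² = 5.515² = 30.42.
Round up.

n = 31 pairs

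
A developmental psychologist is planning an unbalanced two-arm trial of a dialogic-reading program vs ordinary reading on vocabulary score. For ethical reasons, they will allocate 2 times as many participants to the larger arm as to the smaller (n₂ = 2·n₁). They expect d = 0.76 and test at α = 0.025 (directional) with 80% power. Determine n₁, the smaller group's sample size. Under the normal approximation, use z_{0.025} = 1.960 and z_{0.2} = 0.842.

With allocation ratio k = n₂/n₁ = 2, Var(x̄₁−x̄₂) = σ²(1/n₁ + 1/(k·n₁)) = σ²·(k+1)/(k·n₁).
So n₁ = (1 + 1/k)·((z_{α} + z_β)/d)² = 1.500 × (2.802/0.76)².
n₁ = 1.500 × 13.59 = 20.4.
Round up: n₁ = 21, giving n₂ = 2 × 21 = 42.

n₁ = 21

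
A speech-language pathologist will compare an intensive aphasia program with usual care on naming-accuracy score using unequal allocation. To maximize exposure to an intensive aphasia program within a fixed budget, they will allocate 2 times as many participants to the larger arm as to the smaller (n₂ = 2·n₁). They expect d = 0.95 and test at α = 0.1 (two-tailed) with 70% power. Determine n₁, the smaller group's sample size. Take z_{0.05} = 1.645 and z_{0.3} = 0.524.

n₁ = 8

With allocation ratio k = n₂/n₁ = 2, Var(x̄₁−x̄₂) = σ²(1/n₁ + 1/(k·n₁)) = σ²·(k+1)/(k·n₁).
So n₁ = (1 + 1/k)·((z_{α/2} + z_β)/d)² = 1.500 × (2.169/0.95)².
n₁ = 1.500 × 5.21 = 7.8.
Round up: n₁ = 8, giving n₂ = 2 × 8 = 16.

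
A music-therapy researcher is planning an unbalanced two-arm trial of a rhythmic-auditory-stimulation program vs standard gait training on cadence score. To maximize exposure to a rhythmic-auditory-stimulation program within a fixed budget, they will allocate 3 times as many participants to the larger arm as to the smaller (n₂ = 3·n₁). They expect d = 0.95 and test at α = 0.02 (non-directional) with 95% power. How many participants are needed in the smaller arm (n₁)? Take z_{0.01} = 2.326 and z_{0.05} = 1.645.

With allocation ratio k = n₂/n₁ = 3, Var(x̄₁−x̄₂) = σ²(1/n₁ + 1/(k·n₁)) = σ²·(k+1)/(k·n₁).
So n₁ = (1 + 1/k)·((z_{α/2} + z_β)/d)² = 1.333 × (3.971/0.95)².
n₁ = 1.333 × 17.47 = 23.3.
Round up: n₁ = 24, giving n₂ = 3 × 24 = 72.

n₁ = 24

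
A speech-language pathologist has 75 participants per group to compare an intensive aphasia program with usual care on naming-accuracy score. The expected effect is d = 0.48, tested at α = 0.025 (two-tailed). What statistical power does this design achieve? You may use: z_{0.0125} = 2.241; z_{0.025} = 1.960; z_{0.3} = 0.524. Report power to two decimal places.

power ≈ 0.76

For two equal groups, power = Φ(d·√(n/2) − z_{α/2}).
d·√(n/2) = 0.48 × √(75/2) = 0.48 × 6.124 = 2.939.
z_β = 2.939 − 2.241 = 0.698.
Power = Φ(0.698) = 0.758.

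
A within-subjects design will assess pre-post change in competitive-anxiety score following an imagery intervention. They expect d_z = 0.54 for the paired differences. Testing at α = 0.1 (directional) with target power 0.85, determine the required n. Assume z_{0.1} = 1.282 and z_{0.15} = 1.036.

For a paired (one-sample on differences) test: n = ((z_{α} + z_β) / d)².
z_{α} + z_β = 1.282 + 1.036 = 2.318.
n = (2.318 / 0.54)² = 4.293² = 18.43.
Round up.

n = 19 pairs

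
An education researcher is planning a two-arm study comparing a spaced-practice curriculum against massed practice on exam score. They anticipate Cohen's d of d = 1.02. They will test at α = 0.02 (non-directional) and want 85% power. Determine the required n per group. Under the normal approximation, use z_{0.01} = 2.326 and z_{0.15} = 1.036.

For two independent groups with equal n: n = 2·((z_{α/2} + z_β) / d)².
z_{α/2} + z_β = 2.326 + 1.036 = 3.362.
n = 2 × (3.362 / 1.02)² = 2 × 3.296² = 2 × 10.86 = 21.7.
Round up to the next whole participant.

n = 22 per group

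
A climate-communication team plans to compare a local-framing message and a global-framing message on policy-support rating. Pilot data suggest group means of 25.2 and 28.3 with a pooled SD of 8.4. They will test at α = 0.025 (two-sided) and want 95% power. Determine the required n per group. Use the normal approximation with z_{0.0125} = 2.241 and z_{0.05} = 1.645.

n = 222 per group

Cohen's d = |M₁ − M₂| / SD_pooled = |25.2 − 28.3| / 8.4 = 3.1 / 8.4 = 0.369.
For two independent groups with equal n: n = 2·((z_{α/2} + z_β) / d)².
z_{α/2} + z_β = 2.241 + 1.645 = 3.886.
n = 2 × (3.886 / 0.369)² = 2 × 10.531² = 2 × 110.91 = 221.8.
Round up to the next whole participant.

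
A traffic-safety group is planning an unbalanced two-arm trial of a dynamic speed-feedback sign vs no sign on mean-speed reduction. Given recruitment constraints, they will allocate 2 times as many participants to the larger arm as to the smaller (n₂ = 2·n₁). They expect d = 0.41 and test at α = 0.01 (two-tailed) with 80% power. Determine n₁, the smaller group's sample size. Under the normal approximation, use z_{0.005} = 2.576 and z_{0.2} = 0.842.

With allocation ratio k = n₂/n₁ = 2, Var(x̄₁−x̄₂) = σ²(1/n₁ + 1/(k·n₁)) = σ²·(k+1)/(k·n₁).
So n₁ = (1 + 1/k)·((z_{α/2} + z_β)/d)² = 1.500 × (3.418/0.41)².
n₁ = 1.500 × 69.50 = 104.2.
Round up: n₁ = 105, giving n₂ = 2 × 105 = 210.

n₁ = 105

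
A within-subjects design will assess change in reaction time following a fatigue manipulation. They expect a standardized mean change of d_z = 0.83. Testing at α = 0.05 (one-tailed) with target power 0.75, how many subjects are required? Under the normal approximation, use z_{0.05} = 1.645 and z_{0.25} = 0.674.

n = 8 pairs

For a paired (one-sample on differences) test: n = ((z_{α} + z_β) / d)².
z_{α} + z_β = 1.645 + 0.674 = 2.319.
n = (2.319 / 0.83)² = 2.794² = 7.81.
Round up.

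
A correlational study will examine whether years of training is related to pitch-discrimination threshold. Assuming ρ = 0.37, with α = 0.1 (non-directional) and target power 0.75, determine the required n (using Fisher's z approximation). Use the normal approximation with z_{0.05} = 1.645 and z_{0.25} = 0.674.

n = 39

Fisher's z: C = ½·ln((1+r)/(1−r)) = ½·ln(2.1746) = 0.3884.
n = ((z_{α/2} + z_β)/C)² + 3.
(1.645 + 0.674) / 0.3884 = 2.319 / 0.3884 = 5.971.
n = 5.971² + 3 = 35.65 + 3 = 38.6.
Round up.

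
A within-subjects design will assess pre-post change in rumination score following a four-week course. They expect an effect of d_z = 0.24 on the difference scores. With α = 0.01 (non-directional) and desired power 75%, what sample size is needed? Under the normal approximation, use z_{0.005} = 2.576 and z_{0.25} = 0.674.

For a paired (one-sample on differences) test: n = ((z_{α/2} + z_β) / d)².
z_{α/2} + z_β = 2.576 + 0.674 = 3.250.
n = (3.250 / 0.24)² = 13.542² = 183.38.
Round up.

n = 184 pairs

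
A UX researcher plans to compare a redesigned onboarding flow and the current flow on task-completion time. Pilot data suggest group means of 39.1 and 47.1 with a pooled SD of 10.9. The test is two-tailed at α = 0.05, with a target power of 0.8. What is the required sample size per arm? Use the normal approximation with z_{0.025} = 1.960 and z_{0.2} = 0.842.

n = 30 per group

Cohen's d = |M₁ − M₂| / SD_pooled = |39.1 − 47.1| / 10.9 = 8.0 / 10.9 = 0.734.
For two independent groups with equal n: n = 2·((z_{α/2} + z_β) / d)².
z_{α/2} + z_β = 1.960 + 0.842 = 2.802.
n = 2 × (2.802 / 0.734)² = 2 × 3.817² = 2 × 14.57 = 29.1.
Round up to the next whole participant.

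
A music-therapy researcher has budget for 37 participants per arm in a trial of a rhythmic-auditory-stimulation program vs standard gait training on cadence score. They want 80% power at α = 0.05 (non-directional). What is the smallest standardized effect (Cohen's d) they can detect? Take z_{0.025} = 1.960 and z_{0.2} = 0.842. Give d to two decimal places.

For two independent groups of n = 37 each: d_min = (z_{α/2} + z_β)·√(2/n).
z-sum = 1.960 + 0.842 = 2.802.
d_min = 2.802 × √(2/37) = 2.802 × 0.2325 = 0.651.

d_min ≈ 0.65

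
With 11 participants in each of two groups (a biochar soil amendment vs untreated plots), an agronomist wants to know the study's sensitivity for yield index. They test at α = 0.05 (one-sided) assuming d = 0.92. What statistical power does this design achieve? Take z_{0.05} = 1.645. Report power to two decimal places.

For two equal groups, power = Φ(d·√(n/2) − z_{α}).
d·√(n/2) = 0.92 × √(11/2) = 0.92 × 2.345 = 2.158.
z_β = 2.158 − 1.645 = 0.513.
Power = Φ(0.513) = 0.696.

power ≈ 0.70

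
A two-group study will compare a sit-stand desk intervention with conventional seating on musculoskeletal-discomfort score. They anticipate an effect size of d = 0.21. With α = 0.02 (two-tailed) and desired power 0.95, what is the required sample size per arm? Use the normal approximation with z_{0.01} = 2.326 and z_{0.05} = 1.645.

n = 716 per group

For two independent groups with equal n: n = 2·((z_{α/2} + z_β) / d)².
z_{α/2} + z_β = 2.326 + 1.645 = 3.971.
n = 2 × (3.971 / 0.21)² = 2 × 18.910² = 2 × 357.57 = 715.1.
Round up to the next whole participant.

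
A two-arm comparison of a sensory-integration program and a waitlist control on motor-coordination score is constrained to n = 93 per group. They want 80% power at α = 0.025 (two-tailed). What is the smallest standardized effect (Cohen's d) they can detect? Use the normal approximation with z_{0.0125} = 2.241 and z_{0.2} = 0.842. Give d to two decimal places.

d_min ≈ 0.45

For two independent groups of n = 93 each: d_min = (z_{α/2} + z_β)·√(2/n).
z-sum = 2.241 + 0.842 = 3.083.
d_min = 3.083 × √(2/93) = 3.083 × 0.1466 = 0.452.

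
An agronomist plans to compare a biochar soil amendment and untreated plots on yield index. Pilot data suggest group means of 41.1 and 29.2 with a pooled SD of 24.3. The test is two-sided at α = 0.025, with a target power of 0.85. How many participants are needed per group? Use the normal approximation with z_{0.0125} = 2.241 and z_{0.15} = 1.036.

n = 90 per group

Cohen's d = |M₁ − M₂| / SD_pooled = |41.1 − 29.2| / 24.3 = 11.9 / 24.3 = 0.490.
For two independent groups with equal n: n = 2·((z_{α/2} + z_β) / d)².
z_{α/2} + z_β = 2.241 + 1.036 = 3.277.
n = 2 × (3.277 / 0.490)² = 2 × 6.688² = 2 × 44.73 = 89.5.
Round up to the next whole participant.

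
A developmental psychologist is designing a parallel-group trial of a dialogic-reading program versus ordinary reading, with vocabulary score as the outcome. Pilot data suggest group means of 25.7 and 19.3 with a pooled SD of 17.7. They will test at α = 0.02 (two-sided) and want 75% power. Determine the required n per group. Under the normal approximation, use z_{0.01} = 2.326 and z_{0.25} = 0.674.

n = 138 per group

Cohen's d = |M₁ − M₂| / SD_pooled = |25.7 − 19.3| / 17.7 = 6.4 / 17.7 = 0.362.
For two independent groups with equal n: n = 2·((z_{α/2} + z_β) / d)².
z_{α/2} + z_β = 2.326 + 0.674 = 3.000.
n = 2 × (3.000 / 0.362)² = 2 × 8.287² = 2 × 68.68 = 137.4.
Round up to the next whole participant.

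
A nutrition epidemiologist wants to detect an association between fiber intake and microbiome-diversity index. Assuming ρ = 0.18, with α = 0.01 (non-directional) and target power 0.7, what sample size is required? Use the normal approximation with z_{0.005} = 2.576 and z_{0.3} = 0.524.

Fisher's z: C = ½·ln((1+r)/(1−r)) = ½·ln(1.4390) = 0.1820.
n = ((z_{α/2} + z_β)/C)² + 3.
(2.576 + 0.524) / 0.1820 = 3.100 / 0.1820 = 17.033.
n = 17.033² + 3 = 290.12 + 3 = 293.1.
Round up.

n = 294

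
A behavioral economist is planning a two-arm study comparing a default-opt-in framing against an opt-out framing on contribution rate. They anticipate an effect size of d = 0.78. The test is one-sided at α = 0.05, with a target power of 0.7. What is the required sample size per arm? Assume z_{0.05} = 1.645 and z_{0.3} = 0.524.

n = 16 per group

For two independent groups with equal n: n = 2·((z_{α} + z_β) / d)².
z_{α} + z_β = 1.645 + 0.524 = 2.169.
n = 2 × (2.169 / 0.78)² = 2 × 2.781² = 2 × 7.73 = 15.5.
Round up to the next whole participant.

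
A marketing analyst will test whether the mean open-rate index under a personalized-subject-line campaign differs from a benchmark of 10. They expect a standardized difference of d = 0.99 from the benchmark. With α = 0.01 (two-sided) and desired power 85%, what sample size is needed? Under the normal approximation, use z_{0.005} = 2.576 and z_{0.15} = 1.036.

n = 14

For a one-sample test: n = ((z_{α/2} + z_β) / d)².
z_{α/2} + z_β = 2.576 + 1.036 = 3.612.
n = (3.612 / 0.99)² = 3.648² = 13.31.
Round up.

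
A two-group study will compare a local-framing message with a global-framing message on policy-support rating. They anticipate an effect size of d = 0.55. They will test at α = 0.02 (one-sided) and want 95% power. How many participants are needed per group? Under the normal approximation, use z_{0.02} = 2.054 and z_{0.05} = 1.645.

n = 91 per group

For two independent groups with equal n: n = 2·((z_{α} + z_β) / d)².
z_{α} + z_β = 2.054 + 1.645 = 3.699.
n = 2 × (3.699 / 0.55)² = 2 × 6.725² = 2 × 45.23 = 90.5.
Round up to the next whole participant.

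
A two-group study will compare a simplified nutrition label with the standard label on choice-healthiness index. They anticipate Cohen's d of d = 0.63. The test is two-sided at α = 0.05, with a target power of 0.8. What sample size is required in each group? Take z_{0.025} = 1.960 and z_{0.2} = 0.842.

n = 40 per group

For two independent groups with equal n: n = 2·((z_{α/2} + z_β) / d)².
z_{α/2} + z_β = 1.960 + 0.842 = 2.802.
n = 2 × (2.802 / 0.63)² = 2 × 4.448² = 2 × 19.78 = 39.6.
Round up to the next whole participant.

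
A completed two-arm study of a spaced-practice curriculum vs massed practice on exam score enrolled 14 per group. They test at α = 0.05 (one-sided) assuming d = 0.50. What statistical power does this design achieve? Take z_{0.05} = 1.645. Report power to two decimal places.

For two equal groups, power = Φ(d·√(n/2) − z_{α}).
d·√(n/2) = 0.50 × √(14/2) = 0.50 × 2.646 = 1.323.
z_β = 1.323 − 1.645 = -0.322.
Power = Φ(-0.322) = 0.374.

power ≈ 0.37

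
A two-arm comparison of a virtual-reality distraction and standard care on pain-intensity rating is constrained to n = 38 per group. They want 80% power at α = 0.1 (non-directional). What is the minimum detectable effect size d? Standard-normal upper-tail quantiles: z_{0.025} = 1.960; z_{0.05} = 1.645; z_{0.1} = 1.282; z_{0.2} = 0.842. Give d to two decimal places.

d_min ≈ 0.57

For two independent groups of n = 38 each: d_min = (z_{α/2} + z_β)·√(2/n).
z-sum = 1.645 + 0.842 = 2.487.
d_min = 2.487 × √(2/38) = 2.487 × 0.2294 = 0.571.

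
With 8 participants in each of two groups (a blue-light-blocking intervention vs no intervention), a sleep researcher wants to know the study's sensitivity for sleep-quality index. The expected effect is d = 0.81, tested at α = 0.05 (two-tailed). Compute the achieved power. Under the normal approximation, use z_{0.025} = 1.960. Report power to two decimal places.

power ≈ 0.37

For two equal groups, power = Φ(d·√(n/2) − z_{α/2}).
d·√(n/2) = 0.81 × √(8/2) = 0.81 × 2.000 = 1.620.
z_β = 1.620 − 1.960 = -0.340.
Power = Φ(-0.340) = 0.367.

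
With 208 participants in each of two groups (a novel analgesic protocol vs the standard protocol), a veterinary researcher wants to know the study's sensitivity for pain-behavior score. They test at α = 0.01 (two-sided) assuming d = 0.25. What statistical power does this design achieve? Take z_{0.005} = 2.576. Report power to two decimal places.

For two equal groups, power = Φ(d·√(n/2) − z_{α/2}).
d·√(n/2) = 0.25 × √(208/2) = 0.25 × 10.198 = 2.550.
z_β = 2.550 − 2.576 = -0.026.
Power = Φ(-0.026) = 0.489.

power ≈ 0.49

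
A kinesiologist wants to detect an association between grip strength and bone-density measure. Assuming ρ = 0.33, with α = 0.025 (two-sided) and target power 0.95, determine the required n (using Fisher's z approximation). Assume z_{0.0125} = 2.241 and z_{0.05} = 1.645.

Fisher's z: C = ½·ln((1+r)/(1−r)) = ½·ln(1.9851) = 0.3428.
n = ((z_{α/2} + z_β)/C)² + 3.
(2.241 + 1.645) / 0.3428 = 3.886 / 0.3428 = 11.336.
n = 11.336² + 3 = 128.51 + 3 = 131.5.
Round up.

n = 132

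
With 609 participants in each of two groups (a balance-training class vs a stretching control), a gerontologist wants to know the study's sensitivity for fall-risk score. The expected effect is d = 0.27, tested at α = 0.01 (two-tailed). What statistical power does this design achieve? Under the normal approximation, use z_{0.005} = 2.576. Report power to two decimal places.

For two equal groups, power = Φ(d·√(n/2) − z_{α/2}).
d·√(n/2) = 0.27 × √(609/2) = 0.27 × 17.450 = 4.711.
z_β = 4.711 − 2.576 = 2.135.
Power = Φ(2.135) = 0.984.

power ≈ 0.98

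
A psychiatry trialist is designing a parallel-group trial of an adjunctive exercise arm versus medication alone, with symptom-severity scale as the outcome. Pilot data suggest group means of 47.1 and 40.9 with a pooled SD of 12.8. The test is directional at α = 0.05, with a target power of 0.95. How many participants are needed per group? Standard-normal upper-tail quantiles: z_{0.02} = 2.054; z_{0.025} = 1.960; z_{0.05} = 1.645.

Cohen's d = |M₁ − M₂| / SD_pooled = |47.1 − 40.9| / 12.8 = 6.2 / 12.8 = 0.484.
For two independent groups with equal n: n = 2·((z_{α} + z_β) / d)².
z_{α} + z_β = 1.645 + 1.645 = 3.290.
n = 2 × (3.290 / 0.484)² = 2 × 6.798² = 2 × 46.21 = 92.4.
Round up to the next whole participant.

n = 93 per group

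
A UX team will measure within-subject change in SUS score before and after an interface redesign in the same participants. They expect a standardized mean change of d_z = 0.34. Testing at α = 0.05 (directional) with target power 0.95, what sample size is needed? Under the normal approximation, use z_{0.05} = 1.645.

n = 94 pairs

For a paired (one-sample on differences) test: n = ((z_{α} + z_β) / d)².
z_{α} + z_β = 1.645 + 1.645 = 3.290.
n = (3.290 / 0.34)² = 9.676² = 93.63.
Round up.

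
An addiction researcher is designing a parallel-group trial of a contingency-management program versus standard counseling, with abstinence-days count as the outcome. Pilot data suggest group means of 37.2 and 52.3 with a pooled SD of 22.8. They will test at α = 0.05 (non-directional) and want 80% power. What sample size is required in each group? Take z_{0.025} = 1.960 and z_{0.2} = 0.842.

Cohen's d = |M₁ − M₂| / SD_pooled = |37.2 − 52.3| / 22.8 = 15.1 / 22.8 = 0.662.
For two independent groups with equal n: n = 2·((z_{α/2} + z_β) / d)².
z_{α/2} + z_β = 1.960 + 0.842 = 2.802.
n = 2 × (2.802 / 0.662)² = 2 × 4.233² = 2 × 17.92 = 35.8.
Round up to the next whole participant.

n = 36 per group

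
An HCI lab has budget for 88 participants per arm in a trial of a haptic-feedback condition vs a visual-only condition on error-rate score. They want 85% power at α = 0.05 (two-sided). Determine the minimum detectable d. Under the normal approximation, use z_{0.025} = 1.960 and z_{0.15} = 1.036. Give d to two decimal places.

For two independent groups of n = 88 each: d_min = (z_{α/2} + z_β)·√(2/n).
z-sum = 1.960 + 1.036 = 2.996.
d_min = 2.996 × √(2/88) = 2.996 × 0.1508 = 0.452.

d_min ≈ 0.45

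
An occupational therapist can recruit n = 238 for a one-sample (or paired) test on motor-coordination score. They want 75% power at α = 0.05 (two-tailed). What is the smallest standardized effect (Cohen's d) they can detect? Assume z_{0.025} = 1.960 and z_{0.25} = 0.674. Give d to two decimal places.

d_min ≈ 0.17

For a single sample (or paired design) of n = 238: d_min = (z_{α/2} + z_β)/√n.
z-sum = 1.960 + 0.674 = 2.634.
d_min = 2.634 / √238 = 2.634 / 15.427 = 0.171.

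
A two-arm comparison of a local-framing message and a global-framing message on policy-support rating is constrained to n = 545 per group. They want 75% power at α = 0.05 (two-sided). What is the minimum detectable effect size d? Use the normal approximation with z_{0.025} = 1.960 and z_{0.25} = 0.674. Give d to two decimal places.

For two independent groups of n = 545 each: d_min = (z_{α/2} + z_β)·√(2/n).
z-sum = 1.960 + 0.674 = 2.634.
d_min = 2.634 × √(2/545) = 2.634 × 0.0606 = 0.160.

d_min ≈ 0.16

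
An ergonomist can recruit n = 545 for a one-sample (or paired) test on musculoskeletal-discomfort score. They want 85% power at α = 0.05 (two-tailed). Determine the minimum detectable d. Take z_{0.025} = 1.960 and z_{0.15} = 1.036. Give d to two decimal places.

d_min ≈ 0.13

For a single sample (or paired design) of n = 545: d_min = (z_{α/2} + z_β)/√n.
z-sum = 1.960 + 1.036 = 2.996.
d_min = 2.996 / √545 = 2.996 / 23.345 = 0.128.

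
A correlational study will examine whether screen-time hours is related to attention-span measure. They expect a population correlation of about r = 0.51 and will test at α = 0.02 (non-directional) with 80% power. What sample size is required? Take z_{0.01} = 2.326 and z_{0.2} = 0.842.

n = 35

Fisher's z: C = ½·ln((1+r)/(1−r)) = ½·ln(3.0816) = 0.5627.
n = ((z_{α/2} + z_β)/C)² + 3.
(2.326 + 0.842) / 0.5627 = 3.168 / 0.5627 = 5.630.
n = 5.630² + 3 = 31.70 + 3 = 34.7.
Round up.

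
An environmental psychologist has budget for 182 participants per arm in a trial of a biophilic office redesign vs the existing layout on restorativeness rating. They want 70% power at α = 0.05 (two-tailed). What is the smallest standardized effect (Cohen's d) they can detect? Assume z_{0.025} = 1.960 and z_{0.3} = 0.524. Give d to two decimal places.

d_min ≈ 0.26

For two independent groups of n = 182 each: d_min = (z_{α/2} + z_β)·√(2/n).
z-sum = 1.960 + 0.524 = 2.484.
d_min = 2.484 × √(2/182) = 2.484 × 0.1048 = 0.260.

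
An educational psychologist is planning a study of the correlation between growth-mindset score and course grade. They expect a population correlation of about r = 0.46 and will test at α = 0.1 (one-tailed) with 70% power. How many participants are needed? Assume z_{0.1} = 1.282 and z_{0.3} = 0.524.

Fisher's z: C = ½·ln((1+r)/(1−r)) = ½·ln(2.7037) = 0.4973.
n = ((z_{α} + z_β)/C)² + 3.
(1.282 + 0.524) / 0.4973 = 1.806 / 0.4973 = 3.632.
n = 3.632² + 3 = 13.19 + 3 = 16.2.
Round up.

n = 17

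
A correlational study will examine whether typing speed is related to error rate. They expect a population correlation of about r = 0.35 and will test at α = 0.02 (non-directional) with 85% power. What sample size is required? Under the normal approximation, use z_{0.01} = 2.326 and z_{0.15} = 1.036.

n = 88

Fisher's z: C = ½·ln((1+r)/(1−r)) = ½·ln(2.0769) = 0.3654.
n = ((z_{α/2} + z_β)/C)² + 3.
(2.326 + 1.036) / 0.3654 = 3.362 / 0.3654 = 9.201.
n = 9.201² + 3 = 84.66 + 3 = 87.7.
Round up.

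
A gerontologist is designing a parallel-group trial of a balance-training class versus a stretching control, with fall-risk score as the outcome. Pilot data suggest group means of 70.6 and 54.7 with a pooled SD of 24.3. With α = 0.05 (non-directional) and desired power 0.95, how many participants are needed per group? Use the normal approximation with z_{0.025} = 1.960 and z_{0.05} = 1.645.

n = 61 per group

Cohen's d = |M₁ − M₂| / SD_pooled = |70.6 − 54.7| / 24.3 = 15.9 / 24.3 = 0.654.
For two independent groups with equal n: n = 2·((z_{α/2} + z_β) / d)².
z_{α/2} + z_β = 1.960 + 1.645 = 3.605.
n = 2 × (3.605 / 0.654)² = 2 × 5.512² = 2 × 30.38 = 60.8.
Round up to the next whole participant.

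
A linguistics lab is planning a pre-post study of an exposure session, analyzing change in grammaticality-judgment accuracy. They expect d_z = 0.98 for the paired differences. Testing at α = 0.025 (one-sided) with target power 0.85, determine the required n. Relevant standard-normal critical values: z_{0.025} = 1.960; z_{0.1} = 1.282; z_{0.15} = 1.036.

n = 10 pairs

For a paired (one-sample on differences) test: n = ((z_{α} + z_β) / d)².
z_{α} + z_β = 1.960 + 1.036 = 2.996.
n = (2.996 / 0.98)² = 3.057² = 9.35.
Round up.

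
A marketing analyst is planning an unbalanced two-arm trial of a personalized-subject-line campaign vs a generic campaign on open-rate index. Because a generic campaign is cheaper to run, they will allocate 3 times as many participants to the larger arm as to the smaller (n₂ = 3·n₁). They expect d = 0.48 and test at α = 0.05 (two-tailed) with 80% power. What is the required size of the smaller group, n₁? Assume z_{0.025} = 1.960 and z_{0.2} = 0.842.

With allocation ratio k = n₂/n₁ = 3, Var(x̄₁−x̄₂) = σ²(1/n₁ + 1/(k·n₁)) = σ²·(k+1)/(k·n₁).
So n₁ = (1 + 1/k)·((z_{α/2} + z_β)/d)² = 1.333 × (2.802/0.48)².
n₁ = 1.333 × 34.08 = 45.4.
Round up: n₁ = 46, giving n₂ = 3 × 46 = 138.

n₁ = 46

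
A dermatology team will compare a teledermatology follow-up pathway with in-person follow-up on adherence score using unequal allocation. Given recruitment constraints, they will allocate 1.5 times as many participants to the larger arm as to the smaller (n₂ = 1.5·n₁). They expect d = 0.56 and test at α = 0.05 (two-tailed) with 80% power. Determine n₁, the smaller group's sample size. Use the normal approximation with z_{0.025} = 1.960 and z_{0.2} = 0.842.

With allocation ratio k = n₂/n₁ = 1.5, Var(x̄₁−x̄₂) = σ²(1/n₁ + 1/(k·n₁)) = σ²·(k+1)/(k·n₁).
So n₁ = (1 + 1/k)·((z_{α/2} + z_β)/d)² = 1.667 × (2.802/0.56)².
n₁ = 1.667 × 25.04 = 41.7.
Round up: n₁ = 42, giving n₂ = 1.5 × 42 = 63.

n₁ = 42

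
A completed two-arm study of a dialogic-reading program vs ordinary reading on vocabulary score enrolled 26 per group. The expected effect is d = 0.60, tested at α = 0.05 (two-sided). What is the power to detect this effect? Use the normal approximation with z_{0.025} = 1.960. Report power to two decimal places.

For two equal groups, power = Φ(d·√(n/2) − z_{α/2}).
d·√(n/2) = 0.60 × √(26/2) = 0.60 × 3.606 = 2.163.
z_β = 2.163 − 1.960 = 0.203.
Power = Φ(0.203) = 0.581.

power ≈ 0.58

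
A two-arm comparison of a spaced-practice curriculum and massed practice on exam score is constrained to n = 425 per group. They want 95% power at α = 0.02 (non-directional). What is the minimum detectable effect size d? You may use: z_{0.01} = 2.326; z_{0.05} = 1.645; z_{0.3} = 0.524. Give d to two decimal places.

For two independent groups of n = 425 each: d_min = (z_{α/2} + z_β)·√(2/n).
z-sum = 2.326 + 1.645 = 3.971.
d_min = 3.971 × √(2/425) = 3.971 × 0.0686 = 0.272.

d_min ≈ 0.27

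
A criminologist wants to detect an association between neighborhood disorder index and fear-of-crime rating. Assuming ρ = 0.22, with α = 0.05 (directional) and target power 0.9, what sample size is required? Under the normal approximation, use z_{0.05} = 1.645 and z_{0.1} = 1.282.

Fisher's z: C = ½·ln((1+r)/(1−r)) = ½·ln(1.5641) = 0.2237.
n = ((z_{α} + z_β)/C)² + 3.
(1.645 + 1.282) / 0.2237 = 2.927 / 0.2237 = 13.084.
n = 13.084² + 3 = 171.20 + 3 = 174.2.
Round up.

n = 175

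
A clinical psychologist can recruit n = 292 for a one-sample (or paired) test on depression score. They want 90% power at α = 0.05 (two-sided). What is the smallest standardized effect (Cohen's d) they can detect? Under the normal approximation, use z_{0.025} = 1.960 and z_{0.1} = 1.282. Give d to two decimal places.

For a single sample (or paired design) of n = 292: d_min = (z_{α/2} + z_β)/√n.
z-sum = 1.960 + 1.282 = 3.242.
d_min = 3.242 / √292 = 3.242 / 17.088 = 0.190.

d_min ≈ 0.19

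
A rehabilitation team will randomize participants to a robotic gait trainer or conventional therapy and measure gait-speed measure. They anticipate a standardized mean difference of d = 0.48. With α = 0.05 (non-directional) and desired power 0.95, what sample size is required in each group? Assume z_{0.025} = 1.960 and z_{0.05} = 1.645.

n = 113 per group

For two independent groups with equal n: n = 2·((z_{α/2} + z_β) / d)².
z_{α/2} + z_β = 1.960 + 1.645 = 3.605.
n = 2 × (3.605 / 0.48)² = 2 × 7.510² = 2 × 56.41 = 112.8.
Round up to the next whole participant.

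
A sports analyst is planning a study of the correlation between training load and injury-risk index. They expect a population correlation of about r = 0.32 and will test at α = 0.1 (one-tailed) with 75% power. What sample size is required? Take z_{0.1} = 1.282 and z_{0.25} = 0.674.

n = 38

Fisher's z: C = ½·ln((1+r)/(1−r)) = ½·ln(1.9412) = 0.3316.
n = ((z_{α} + z_β)/C)² + 3.
(1.282 + 0.674) / 0.3316 = 1.956 / 0.3316 = 5.899.
n = 5.899² + 3 = 34.79 + 3 = 37.8.
Round up.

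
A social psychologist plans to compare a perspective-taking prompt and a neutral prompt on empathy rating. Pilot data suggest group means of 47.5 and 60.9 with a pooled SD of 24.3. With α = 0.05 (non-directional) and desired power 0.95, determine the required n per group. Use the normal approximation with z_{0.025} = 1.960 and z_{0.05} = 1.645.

Cohen's d = |M₁ − M₂| / SD_pooled = |47.5 − 60.9| / 24.3 = 13.4 / 24.3 = 0.551.
For two independent groups with equal n: n = 2·((z_{α/2} + z_β) / d)².
z_{α/2} + z_β = 1.960 + 1.645 = 3.605.
n = 2 × (3.605 / 0.551)² = 2 × 6.543² = 2 × 42.81 = 85.6.
Round up to the next whole participant.

n = 86 per group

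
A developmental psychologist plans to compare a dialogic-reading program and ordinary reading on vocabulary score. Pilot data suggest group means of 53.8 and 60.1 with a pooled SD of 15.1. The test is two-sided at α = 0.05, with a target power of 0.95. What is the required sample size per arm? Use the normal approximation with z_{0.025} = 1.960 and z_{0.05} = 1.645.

n = 150 per group

Cohen's d = |M₁ − M₂| / SD_pooled = |53.8 − 60.1| / 15.1 = 6.3 / 15.1 = 0.417.
For two independent groups with equal n: n = 2·((z_{α/2} + z_β) / d)².
z_{α/2} + z_β = 1.960 + 1.645 = 3.605.
n = 2 × (3.605 / 0.417)² = 2 × 8.645² = 2 × 74.74 = 149.5.
Round up to the next whole participant.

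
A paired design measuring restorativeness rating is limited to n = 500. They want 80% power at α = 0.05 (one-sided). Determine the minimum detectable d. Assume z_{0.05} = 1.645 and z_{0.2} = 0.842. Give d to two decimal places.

For a single sample (or paired design) of n = 500: d_min = (z_{α} + z_β)/√n.
z-sum = 1.645 + 0.842 = 2.487.
d_min = 2.487 / √500 = 2.487 / 22.361 = 0.111.

d_min ≈ 0.11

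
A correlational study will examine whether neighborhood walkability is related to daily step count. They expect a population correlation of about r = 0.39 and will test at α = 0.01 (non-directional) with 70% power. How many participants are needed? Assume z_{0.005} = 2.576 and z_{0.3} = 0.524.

Fisher's z: C = ½·ln((1+r)/(1−r)) = ½·ln(2.2787) = 0.4118.
n = ((z_{α/2} + z_β)/C)² + 3.
(2.576 + 0.524) / 0.4118 = 3.100 / 0.4118 = 7.528.
n = 7.528² + 3 = 56.67 + 3 = 59.7.
Round up.

n = 60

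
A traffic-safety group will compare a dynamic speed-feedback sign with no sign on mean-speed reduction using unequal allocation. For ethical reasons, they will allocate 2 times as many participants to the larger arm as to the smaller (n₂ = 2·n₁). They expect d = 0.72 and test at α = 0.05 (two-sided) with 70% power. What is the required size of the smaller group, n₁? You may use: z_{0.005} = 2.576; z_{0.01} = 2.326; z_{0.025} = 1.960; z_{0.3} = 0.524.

With allocation ratio k = n₂/n₁ = 2, Var(x̄₁−x̄₂) = σ²(1/n₁ + 1/(k·n₁)) = σ²·(k+1)/(k·n₁).
So n₁ = (1 + 1/k)·((z_{α/2} + z_β)/d)² = 1.500 × (2.484/0.72)².
n₁ = 1.500 × 11.90 = 17.9.
Round up: n₁ = 18, giving n₂ = 2 × 18 = 36.

n₁ = 18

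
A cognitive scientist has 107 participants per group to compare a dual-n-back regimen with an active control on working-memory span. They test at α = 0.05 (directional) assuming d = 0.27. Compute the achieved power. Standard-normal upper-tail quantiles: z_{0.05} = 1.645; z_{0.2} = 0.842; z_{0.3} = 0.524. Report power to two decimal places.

For two equal groups, power = Φ(d·√(n/2) − z_{α}).
d·√(n/2) = 0.27 × √(107/2) = 0.27 × 7.314 = 1.975.
z_β = 1.975 − 1.645 = 0.330.
Power = Φ(0.330) = 0.629.

power ≈ 0.63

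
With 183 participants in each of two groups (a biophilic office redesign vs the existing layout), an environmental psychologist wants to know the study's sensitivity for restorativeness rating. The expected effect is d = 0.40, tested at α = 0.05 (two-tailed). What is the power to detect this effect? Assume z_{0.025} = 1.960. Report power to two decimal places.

power ≈ 0.97

For two equal groups, power = Φ(d·√(n/2) − z_{α/2}).
d·√(n/2) = 0.40 × √(183/2) = 0.40 × 9.566 = 3.826.
z_β = 3.826 − 1.960 = 1.866.
Power = Φ(1.866) = 0.969.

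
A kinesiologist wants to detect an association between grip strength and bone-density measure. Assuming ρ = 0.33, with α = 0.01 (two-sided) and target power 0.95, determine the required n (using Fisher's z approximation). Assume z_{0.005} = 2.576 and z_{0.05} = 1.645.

n = 155

Fisher's z: C = ½·ln((1+r)/(1−r)) = ½·ln(1.9851) = 0.3428.
n = ((z_{α/2} + z_β)/C)² + 3.
(2.576 + 1.645) / 0.3428 = 4.221 / 0.3428 = 12.313.
n = 12.313² + 3 = 151.62 + 3 = 154.6.
Round up.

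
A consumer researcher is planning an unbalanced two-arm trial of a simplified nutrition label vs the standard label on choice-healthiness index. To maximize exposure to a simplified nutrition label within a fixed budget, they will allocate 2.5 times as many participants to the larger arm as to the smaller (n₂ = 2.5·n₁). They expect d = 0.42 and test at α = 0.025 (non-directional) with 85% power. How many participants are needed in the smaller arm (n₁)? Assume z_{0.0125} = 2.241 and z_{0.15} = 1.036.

n₁ = 86

With allocation ratio k = n₂/n₁ = 2.5, Var(x̄₁−x̄₂) = σ²(1/n₁ + 1/(k·n₁)) = σ²·(k+1)/(k·n₁).
So n₁ = (1 + 1/k)·((z_{α/2} + z_β)/d)² = 1.400 × (3.277/0.42)².
n₁ = 1.400 × 60.88 = 85.2.
Round up: n₁ = 86, giving n₂ = 2.5 × 86 = 215.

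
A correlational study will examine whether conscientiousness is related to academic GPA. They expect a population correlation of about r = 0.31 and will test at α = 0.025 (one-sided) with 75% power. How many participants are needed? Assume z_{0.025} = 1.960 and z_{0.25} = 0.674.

Fisher's z: C = ½·ln((1+r)/(1−r)) = ½·ln(1.8986) = 0.3205.
n = ((z_{α} + z_β)/C)² + 3.
(1.960 + 0.674) / 0.3205 = 2.634 / 0.3205 = 8.218.
n = 8.218² + 3 = 67.54 + 3 = 70.5.
Round up.

n = 71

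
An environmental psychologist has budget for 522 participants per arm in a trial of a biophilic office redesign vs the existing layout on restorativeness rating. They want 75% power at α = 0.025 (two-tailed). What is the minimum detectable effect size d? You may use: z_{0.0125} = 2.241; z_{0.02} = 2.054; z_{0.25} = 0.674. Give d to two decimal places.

d_min ≈ 0.18

For two independent groups of n = 522 each: d_min = (z_{α/2} + z_β)·√(2/n).
z-sum = 2.241 + 0.674 = 2.915.
d_min = 2.915 × √(2/522) = 2.915 × 0.0619 = 0.180.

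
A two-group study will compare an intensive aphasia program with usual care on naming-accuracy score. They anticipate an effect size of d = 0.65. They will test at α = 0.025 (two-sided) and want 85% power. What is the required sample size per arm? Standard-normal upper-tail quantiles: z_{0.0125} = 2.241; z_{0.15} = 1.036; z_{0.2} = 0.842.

For two independent groups with equal n: n = 2·((z_{α/2} + z_β) / d)².
z_{α/2} + z_β = 2.241 + 1.036 = 3.277.
n = 2 × (3.277 / 0.65)² = 2 × 5.042² = 2 × 25.42 = 50.8.
Round up to the next whole participant.

n = 51 per group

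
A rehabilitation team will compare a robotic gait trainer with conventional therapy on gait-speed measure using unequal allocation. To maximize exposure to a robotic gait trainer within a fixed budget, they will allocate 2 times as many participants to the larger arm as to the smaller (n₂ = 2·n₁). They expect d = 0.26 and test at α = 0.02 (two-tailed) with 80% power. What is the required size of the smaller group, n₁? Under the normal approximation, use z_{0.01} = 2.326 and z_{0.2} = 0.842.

n₁ = 223

With allocation ratio k = n₂/n₁ = 2, Var(x̄₁−x̄₂) = σ²(1/n₁ + 1/(k·n₁)) = σ²·(k+1)/(k·n₁).
So n₁ = (1 + 1/k)·((z_{α/2} + z_β)/d)² = 1.500 × (3.168/0.26)².
n₁ = 1.500 × 148.46 = 222.7.
Round up: n₁ = 223, giving n₂ = 2 × 223 = 446.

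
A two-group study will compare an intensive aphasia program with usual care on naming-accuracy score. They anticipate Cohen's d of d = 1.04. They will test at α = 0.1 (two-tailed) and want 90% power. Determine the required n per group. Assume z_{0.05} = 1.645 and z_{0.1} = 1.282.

For two independent groups with equal n: n = 2·((z_{α/2} + z_β) / d)².
z_{α/2} + z_β = 1.645 + 1.282 = 2.927.
n = 2 × (2.927 / 1.04)² = 2 × 2.814² = 2 × 7.92 = 15.8.
Round up to the next whole participant.

n = 16 per group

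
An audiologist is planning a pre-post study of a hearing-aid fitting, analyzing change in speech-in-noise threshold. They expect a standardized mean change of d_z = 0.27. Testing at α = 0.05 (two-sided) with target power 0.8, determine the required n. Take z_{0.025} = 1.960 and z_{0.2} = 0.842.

For a paired (one-sample on differences) test: n = ((z_{α/2} + z_β) / d)².
z_{α/2} + z_β = 1.960 + 0.842 = 2.802.
n = (2.802 / 0.27)² = 10.378² = 107.70.
Round up.

n = 108 pairs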